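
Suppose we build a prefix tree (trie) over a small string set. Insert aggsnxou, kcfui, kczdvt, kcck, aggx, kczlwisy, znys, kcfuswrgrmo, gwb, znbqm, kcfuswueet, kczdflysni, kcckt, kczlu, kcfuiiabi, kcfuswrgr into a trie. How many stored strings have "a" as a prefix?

Traverse to the node for "a", then collect every word in that subtree.
Matches: "aggsnxou", "aggx"
Count: 2

2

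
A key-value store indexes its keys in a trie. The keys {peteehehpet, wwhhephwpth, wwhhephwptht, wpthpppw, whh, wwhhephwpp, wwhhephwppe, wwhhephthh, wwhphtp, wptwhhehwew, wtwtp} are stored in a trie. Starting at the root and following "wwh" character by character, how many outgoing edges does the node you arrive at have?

The children of the "wwh" node are the distinct next characters among strings starting with "wwh".
Characters that immediately follow "wwh" among the stored strings: {h, p}.
That node has 2 child edges.

2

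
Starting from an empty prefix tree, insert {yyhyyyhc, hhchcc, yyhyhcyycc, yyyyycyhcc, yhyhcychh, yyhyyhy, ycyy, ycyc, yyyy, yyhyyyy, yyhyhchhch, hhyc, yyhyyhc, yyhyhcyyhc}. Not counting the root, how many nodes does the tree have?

52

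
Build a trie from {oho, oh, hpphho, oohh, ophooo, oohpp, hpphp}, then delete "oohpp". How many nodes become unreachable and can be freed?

After clearing the end-marker at "oohpp", prune upward until reaching a node still needed by another word.
The suffix "pp" (2 nodes) is used only by "oohpp"; the node for "ooh" still has the child "h", so pruning stops there.
Nodes removed: 2

2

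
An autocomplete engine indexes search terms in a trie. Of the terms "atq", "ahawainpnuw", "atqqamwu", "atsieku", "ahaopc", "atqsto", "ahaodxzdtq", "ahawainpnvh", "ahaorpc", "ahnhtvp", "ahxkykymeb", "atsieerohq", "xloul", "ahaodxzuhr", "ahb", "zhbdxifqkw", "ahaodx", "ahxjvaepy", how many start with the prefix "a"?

16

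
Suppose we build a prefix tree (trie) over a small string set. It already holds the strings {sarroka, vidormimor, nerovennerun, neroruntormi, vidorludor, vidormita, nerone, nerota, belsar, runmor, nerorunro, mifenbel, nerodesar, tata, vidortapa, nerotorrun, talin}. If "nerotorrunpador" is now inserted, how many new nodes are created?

5

The longest prefix of "nerotorrunpador" already in the trie is "nerotorrun" (length 10).
New nodes needed: |"nerotorrunpador"| − 10 = 15 − 10 = 5.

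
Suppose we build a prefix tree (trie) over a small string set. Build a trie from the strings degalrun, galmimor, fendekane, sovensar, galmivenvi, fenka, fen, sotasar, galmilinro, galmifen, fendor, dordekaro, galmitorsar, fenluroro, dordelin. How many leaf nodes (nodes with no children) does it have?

14

A leaf is a node with no children — equivalently, the end of a word that is not a proper prefix of any other stored word.
Those words: "degalrun", "dordekaro", "dordelin", "fendekane", "fendor", "fenka", "fenluroro", "galmifen", "galmilinro", "galmimor", "galmitorsar", "galmivenvi", "sotasar", "sovensar"
Leaf count: 14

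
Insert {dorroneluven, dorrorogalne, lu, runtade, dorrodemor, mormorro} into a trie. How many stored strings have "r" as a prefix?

Traverse to the node for "r", then collect every word in that subtree.
Words under "r": runtade
Count: 1

1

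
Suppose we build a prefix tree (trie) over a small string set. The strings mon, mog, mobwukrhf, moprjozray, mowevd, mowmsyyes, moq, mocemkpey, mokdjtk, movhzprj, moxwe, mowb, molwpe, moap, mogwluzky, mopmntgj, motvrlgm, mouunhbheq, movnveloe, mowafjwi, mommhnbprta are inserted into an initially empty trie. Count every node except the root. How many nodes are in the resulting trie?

103

Count nodes per top-level branch (shared prefixes stored once):
  'm'-branch (moap, mobwukrhf, mocemkpey, mog, mogwluzky, mokdjtk, molwpe, mommhnbprta, mon, mopmntgj, moprjozray, moq, motvrlgm, mouunhbheq, movhzprj, movnveloe, mowafjwi, mowb, mowevd, mowmsyyes, moxwe): 103 nodes
Sum: 103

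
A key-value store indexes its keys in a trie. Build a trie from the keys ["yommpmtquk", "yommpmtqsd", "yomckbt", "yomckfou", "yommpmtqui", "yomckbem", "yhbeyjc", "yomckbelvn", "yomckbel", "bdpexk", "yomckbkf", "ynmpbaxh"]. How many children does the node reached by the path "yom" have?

2

The children of the "yom" node are the distinct next characters among strings starting with "yom".
Distinct next characters after "yom": c, m.
That node has 2 child edges.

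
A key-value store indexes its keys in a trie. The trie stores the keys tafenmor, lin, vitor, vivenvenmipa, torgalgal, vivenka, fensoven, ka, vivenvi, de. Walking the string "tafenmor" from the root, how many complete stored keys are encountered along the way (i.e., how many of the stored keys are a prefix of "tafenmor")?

1

Check each prefix of "tafenmor" against the stored set — each match is an end-marker on the path.
Prefixes of the query that are stored words: "tafenmor"
Count: 1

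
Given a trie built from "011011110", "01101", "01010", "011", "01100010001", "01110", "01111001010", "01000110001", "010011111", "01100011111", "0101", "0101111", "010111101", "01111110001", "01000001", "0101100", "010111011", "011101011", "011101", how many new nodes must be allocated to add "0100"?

0

"0100" is already a full path in the trie; only an end-marker is added.
No new nodes are needed: 0.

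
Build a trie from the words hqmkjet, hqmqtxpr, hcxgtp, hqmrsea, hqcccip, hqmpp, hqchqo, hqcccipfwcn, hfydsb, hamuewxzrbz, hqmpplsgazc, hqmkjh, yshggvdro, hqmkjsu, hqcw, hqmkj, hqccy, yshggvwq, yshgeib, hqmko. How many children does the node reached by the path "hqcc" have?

2

Walk "hqcc" from the root, arriving at one node.
Characters that immediately follow "hqcc" among the stored strings: {c, y}.
That node has 2 child edges.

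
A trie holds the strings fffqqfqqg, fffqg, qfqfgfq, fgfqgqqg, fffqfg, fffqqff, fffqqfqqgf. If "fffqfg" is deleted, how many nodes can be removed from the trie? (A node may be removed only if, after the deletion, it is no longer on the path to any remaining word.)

2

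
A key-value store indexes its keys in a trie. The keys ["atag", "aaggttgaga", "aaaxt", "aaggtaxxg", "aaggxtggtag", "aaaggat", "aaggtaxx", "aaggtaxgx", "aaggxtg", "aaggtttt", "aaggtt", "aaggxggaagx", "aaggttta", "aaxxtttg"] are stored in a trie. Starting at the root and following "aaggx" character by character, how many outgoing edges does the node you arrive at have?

2

Follow the path "aaggx" to its node, then look at its outgoing edges.
Distinct next characters after "aaggx": g, t.
That node has 2 child edges.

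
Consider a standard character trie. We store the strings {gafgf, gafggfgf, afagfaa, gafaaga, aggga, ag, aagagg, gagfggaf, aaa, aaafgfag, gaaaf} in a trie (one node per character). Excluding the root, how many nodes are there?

44

Trace insertions, counting only characters that open a new branch:
  "gafgf" → 5 new (g, a, f, g, f)
  "gafggfgf" → prefix "gafg" already present; 4 new (g, f, g, f)
  "afagfaa" → 7 new (a, f, a, g, f, a, a)
  "gafaaga" → prefix "gaf" already present; 4 new (a, a, g, a)
  "aggga" → prefix "a" already present; 4 new (g, g, g, a)
  "ag" → prefix "ag" already present; 0 new (none)
  "aagagg" → prefix "a" already present; 5 new (a, g, a, g, g)
  "gagfggaf" → prefix "ga" already present; 6 new (g, f, g, g, a, f)
  "aaa" → prefix "aa" already present; 1 new (a)
  "aaafgfag" → prefix "aaa" already present; 5 new (f, g, f, a, g)
  "gaaaf" → prefix "ga" already present; 3 new (a, a, f)
Total nodes = 5 + 4 + 7 + 4 + 4 + 0 + 5 + 6 + 1 + 5 + 3 = 44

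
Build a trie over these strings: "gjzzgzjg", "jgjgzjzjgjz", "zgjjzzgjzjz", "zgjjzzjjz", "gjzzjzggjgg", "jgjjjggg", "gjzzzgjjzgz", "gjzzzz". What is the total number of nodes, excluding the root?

53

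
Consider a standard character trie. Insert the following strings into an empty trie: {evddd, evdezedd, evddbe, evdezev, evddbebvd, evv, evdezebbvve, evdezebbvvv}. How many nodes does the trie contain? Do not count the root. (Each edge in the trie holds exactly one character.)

23

Trace insertions, counting only characters that open a new branch:
  "evddd" → 5 new (e, v, d, d, d)
  "evdezedd" → prefix "evd" already present; 5 new (e, z, e, d, d)
  "evddbe" → prefix "evdd" already present; 2 new (b, e)
  "evdezev" → prefix "evdeze" already present; 1 new (v)
  "evddbebvd" → prefix "evddbe" already present; 3 new (b, v, d)
  "evv" → prefix "ev" already present; 1 new (v)
  "evdezebbvve" → prefix "evdeze" already present; 5 new (b, b, v, v, e)
  "evdezebbvvv" → prefix "evdezebbvv" already present; 1 new (v)
Total nodes = 5 + 5 + 2 + 1 + 3 + 1 + 5 + 1 = 23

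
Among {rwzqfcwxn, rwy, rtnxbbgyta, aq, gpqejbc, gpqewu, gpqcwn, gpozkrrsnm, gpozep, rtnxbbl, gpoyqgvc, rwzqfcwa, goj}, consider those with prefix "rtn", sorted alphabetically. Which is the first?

rtnxbbgyta

Words with prefix "rtn", in lexicographic order: "rtnxbbgyta", "rtnxbbl"
The 1st is rtnxbbgyta.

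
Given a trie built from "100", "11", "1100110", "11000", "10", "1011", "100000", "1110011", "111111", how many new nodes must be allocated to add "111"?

Every character of "111" already lies on an existing path (it is a prefix of some stored word).
No new nodes are needed: 0.

0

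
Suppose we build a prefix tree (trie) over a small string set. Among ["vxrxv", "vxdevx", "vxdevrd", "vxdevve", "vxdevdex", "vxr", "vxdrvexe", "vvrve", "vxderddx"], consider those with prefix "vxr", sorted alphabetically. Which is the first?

vxr

Words with prefix "vxr", in lexicographic order: "vxr", "vxrxv"
The 1st is vxr.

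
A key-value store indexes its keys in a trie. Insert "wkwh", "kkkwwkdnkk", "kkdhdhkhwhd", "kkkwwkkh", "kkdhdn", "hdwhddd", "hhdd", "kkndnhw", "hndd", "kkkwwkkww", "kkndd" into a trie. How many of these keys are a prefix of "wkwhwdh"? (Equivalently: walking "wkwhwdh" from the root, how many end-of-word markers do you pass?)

Check each prefix of "wkwhwdh" against the stored set — each match is an end-marker on the path.
Prefixes of the query that are stored words: "wkwh"
Count: 1

1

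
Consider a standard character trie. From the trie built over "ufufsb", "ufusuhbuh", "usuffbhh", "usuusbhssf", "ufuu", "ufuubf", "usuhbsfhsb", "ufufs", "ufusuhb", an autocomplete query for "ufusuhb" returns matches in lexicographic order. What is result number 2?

ufusuhbuh

Words with prefix "ufusuhb", in lexicographic order: "ufusuhb", "ufusuhbuh"
The 2nd is ufusuhbuh.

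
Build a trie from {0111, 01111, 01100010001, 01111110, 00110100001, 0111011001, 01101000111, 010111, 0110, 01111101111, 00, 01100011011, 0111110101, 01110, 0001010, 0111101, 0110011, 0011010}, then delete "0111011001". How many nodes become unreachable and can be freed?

A node on "0111011001"'s path can go only if nothing else ends at it or branches off below it.
The suffix "11001" (5 nodes) is used only by "0111011001"; "01110" is itself a stored word, so pruning stops there.
Nodes removed: 5

5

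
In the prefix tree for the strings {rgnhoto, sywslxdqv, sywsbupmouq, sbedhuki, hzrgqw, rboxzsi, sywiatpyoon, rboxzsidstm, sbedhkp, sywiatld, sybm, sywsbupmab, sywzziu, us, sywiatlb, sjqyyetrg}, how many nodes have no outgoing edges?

Leaves are exactly the stored words that no other stored word extends.
Those words: "hzrgqw", "rboxzsidstm", "rgnhoto", "sbedhkp", "sbedhuki", "sjqyyetrg", "sybm", "sywiatlb", "sywiatld", "sywiatpyoon", "sywsbupmab", "sywsbupmouq", "sywslxdqv", "sywzziu", "us"
Leaf count: 15

15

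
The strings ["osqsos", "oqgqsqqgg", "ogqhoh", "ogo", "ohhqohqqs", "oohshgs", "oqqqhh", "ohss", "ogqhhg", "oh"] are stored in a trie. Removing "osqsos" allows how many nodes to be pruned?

5

After clearing the end-marker at "osqsos", prune upward until reaching a node still needed by another word.
The suffix "sqsos" (5 nodes) is used only by "osqsos"; the node for "o" still has the child "q", so pruning stops there.
Nodes removed: 5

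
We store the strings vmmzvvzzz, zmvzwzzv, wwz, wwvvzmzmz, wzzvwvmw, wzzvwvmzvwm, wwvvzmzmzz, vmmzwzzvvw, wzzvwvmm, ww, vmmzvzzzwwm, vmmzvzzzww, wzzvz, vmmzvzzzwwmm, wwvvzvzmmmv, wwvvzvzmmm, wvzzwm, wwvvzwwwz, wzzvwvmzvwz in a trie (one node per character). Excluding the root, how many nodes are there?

70

Insert word by word; a character creates a node only if that edge doesn't already exist:
  "vmmzvvzzz" → 9 new (v, m, m, z, v, v, z, z, z)
  "zmvzwzzv" → 8 new (z, m, v, z, w, z, z, v)
  "wwz" → 3 new (w, w, z)
  "wwvvzmzmz" → prefix "ww" already present; 7 new (v, v, z, m, z, m, z)
  "wzzvwvmw" → prefix "w" already present; 7 new (z, z, v, w, v, m, w)
  "wzzvwvmzvwm" → prefix "wzzvwvm" already present; 4 new (z, v, w, m)
  "wwvvzmzmzz" → prefix "wwvvzmzmz" already present; 1 new (z)
  "vmmzwzzvvw" → prefix "vmmz" already present; 6 new (w, z, z, v, v, w)
  "wzzvwvmm" → prefix "wzzvwvm" already present; 1 new (m)
  "ww" → prefix "ww" already present; 0 new (none)
  "vmmzvzzzwwm" → prefix "vmmzv" already present; 6 new (z, z, z, w, w, m)
  "vmmzvzzzww" → prefix "vmmzvzzzww" already present; 0 new (none)
  "wzzvz" → prefix "wzzv" already present; 1 new (z)
  "vmmzvzzzwwmm" → prefix "vmmzvzzzwwm" already present; 1 new (m)
  "wwvvzvzmmmv" → prefix "wwvvz" already present; 6 new (v, z, m, m, m, v)
  "wwvvzvzmmm" → prefix "wwvvzvzmmm" already present; 0 new (none)
  "wvzzwm" → prefix "w" already present; 5 new (v, z, z, w, m)
  "wwvvzwwwz" → prefix "wwvvz" already present; 4 new (w, w, w, z)
  "wzzvwvmzvwz" → prefix "wzzvwvmzvw" already present; 1 new (z)
Total nodes = 9 + 8 + 3 + 7 + 7 + 4 + 1 + 6 + 1 + 0 + 6 + 0 + 1 + 1 + 6 + 0 + 5 + 4 + 1 = 70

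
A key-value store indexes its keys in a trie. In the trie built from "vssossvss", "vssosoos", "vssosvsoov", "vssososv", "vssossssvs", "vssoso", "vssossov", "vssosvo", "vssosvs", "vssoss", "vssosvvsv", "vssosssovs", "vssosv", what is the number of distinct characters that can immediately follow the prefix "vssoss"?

3

Walk "vssoss" from the root, arriving at one node.
Characters that immediately follow "vssoss" among the stored strings: {o, s, v}.
That node has 3 child edges.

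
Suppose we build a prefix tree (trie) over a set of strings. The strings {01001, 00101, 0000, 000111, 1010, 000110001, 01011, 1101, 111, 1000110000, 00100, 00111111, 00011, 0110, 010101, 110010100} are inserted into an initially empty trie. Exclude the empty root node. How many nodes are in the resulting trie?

52

For each word, the new-node count is its length minus the longest prefix already in the trie:
  "01001" → 5 new (0, 1, 0, 0, 1)
  "00101" → prefix "0" already present; 4 new (0, 1, 0, 1)
  "0000" → prefix "00" already present; 2 new (0, 0)
  "000111" → prefix "000" already present; 3 new (1, 1, 1)
  "1010" → 4 new (1, 0, 1, 0)
  "000110001" → prefix "00011" already present; 4 new (0, 0, 0, 1)
  "01011" → prefix "010" already present; 2 new (1, 1)
  "1101" → prefix "1" already present; 3 new (1, 0, 1)
  "111" → prefix "11" already present; 1 new (1)
  "1000110000" → prefix "10" already present; 8 new (0, 0, 1, 1, 0, 0, 0, 0)
  "00100" → prefix "0010" already present; 1 new (0)
  "00111111" → prefix "001" already present; 5 new (1, 1, 1, 1, 1)
  "00011" → prefix "00011" already present; 0 new (none)
  "0110" → prefix "01" already present; 2 new (1, 0)
  "010101" → prefix "0101" already present; 2 new (0, 1)
  "110010100" → prefix "110" already present; 6 new (0, 1, 0, 1, 0, 0)
Total nodes = 5 + 4 + 2 + 3 + 4 + 4 + 2 + 3 + 1 + 8 + 1 + 5 + 0 + 2 + 2 + 6 = 52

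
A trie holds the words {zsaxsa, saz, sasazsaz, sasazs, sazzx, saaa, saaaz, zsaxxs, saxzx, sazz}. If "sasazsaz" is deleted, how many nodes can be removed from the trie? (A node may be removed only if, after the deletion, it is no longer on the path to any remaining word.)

2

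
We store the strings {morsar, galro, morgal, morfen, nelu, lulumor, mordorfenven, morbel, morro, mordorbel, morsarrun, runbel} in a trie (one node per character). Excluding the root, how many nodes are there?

54

For each word, the new-node count is its length minus the longest prefix already in the trie:
  "morsar" → 6 new (m, o, r, s, a, r)
  "galro" → 5 new (g, a, l, r, o)
  "morgal" → prefix "mor" already present; 3 new (g, a, l)
  "morfen" → prefix "mor" already present; 3 new (f, e, n)
  "nelu" → 4 new (n, e, l, u)
  "lulumor" → 7 new (l, u, l, u, m, o, r)
  "mordorfenven" → prefix "mor" already present; 9 new (d, o, r, f, e, n, v, e, n)
  "morbel" → prefix "mor" already present; 3 new (b, e, l)
  "morro" → prefix "mor" already present; 2 new (r, o)
  "mordorbel" → prefix "mordor" already present; 3 new (b, e, l)
  "morsarrun" → prefix "morsar" already present; 3 new (r, u, n)
  "runbel" → 6 new (r, u, n, b, e, l)
Total nodes = 6 + 5 + 3 + 3 + 4 + 7 + 9 + 3 + 2 + 3 + 3 + 6 = 54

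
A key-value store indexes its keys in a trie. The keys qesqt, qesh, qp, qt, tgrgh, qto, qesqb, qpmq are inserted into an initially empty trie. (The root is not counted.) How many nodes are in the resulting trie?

17

Trie structure (* marks end of a word):
(root)
├─ q
│  ├─ e
│  │  └─ s
│  │     ├─ h *
│  │     └─ q
│  │        ├─ b *
│  │        └─ t *
│  ├─ p *
│  │  └─ m
│  │     └─ q *
│  └─ t *
│     └─ o *
└─ t
   └─ g
      └─ r
         └─ g
            └─ h *
Counting every labelled node above: 17.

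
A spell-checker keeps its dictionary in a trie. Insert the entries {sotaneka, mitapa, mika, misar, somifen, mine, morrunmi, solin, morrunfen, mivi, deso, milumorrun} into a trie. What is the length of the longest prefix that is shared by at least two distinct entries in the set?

Look for the deepest trie node that still has at least two words in its subtree.
e.g. "morrunfen" and "morrunmi" share the prefix "morrun" of length 6; no pair shares a longer one.
Longest shared-prefix length: 6

6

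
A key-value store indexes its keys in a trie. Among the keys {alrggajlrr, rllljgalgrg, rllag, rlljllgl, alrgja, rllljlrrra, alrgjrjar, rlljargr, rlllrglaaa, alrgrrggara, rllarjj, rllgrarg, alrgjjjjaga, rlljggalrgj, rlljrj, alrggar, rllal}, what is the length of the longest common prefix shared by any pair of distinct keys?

6

Equivalently: take the maximum, over all pairs, of their longest common prefix length.
"alrggajlrr" and "alrggar" agree on "alrgga" (6 characters) before diverging; nothing deeper is shared.
Longest shared-prefix length: 6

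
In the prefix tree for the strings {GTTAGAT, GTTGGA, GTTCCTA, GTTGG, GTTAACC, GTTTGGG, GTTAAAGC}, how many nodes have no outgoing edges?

A leaf is a node with no children — equivalently, the end of a word that is not a proper prefix of any other stored word.
Those words: "GTTAAAGC", "GTTAACC", "GTTAGAT", "GTTCCTA", "GTTGGA", "GTTTGGG"
Leaf count: 6

6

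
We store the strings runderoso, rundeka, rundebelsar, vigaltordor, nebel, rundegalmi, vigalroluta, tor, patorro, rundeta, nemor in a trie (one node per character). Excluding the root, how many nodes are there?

59

For each word, the new-node count is its length minus the longest prefix already in the trie:
  "runderoso" → 9 new (r, u, n, d, e, r, o, s, o)
  "rundeka" → prefix "runde" already present; 2 new (k, a)
  "rundebelsar" → prefix "runde" already present; 6 new (b, e, l, s, a, r)
  "vigaltordor" → 11 new (v, i, g, a, l, t, o, r, d, o, r)
  "nebel" → 5 new (n, e, b, e, l)
  "rundegalmi" → prefix "runde" already present; 5 new (g, a, l, m, i)
  "vigalroluta" → prefix "vigal" already present; 6 new (r, o, l, u, t, a)
  "tor" → 3 new (t, o, r)
  "patorro" → 7 new (p, a, t, o, r, r, o)
  "rundeta" → prefix "runde" already present; 2 new (t, a)
  "nemor" → prefix "ne" already present; 3 new (m, o, r)
Total nodes = 9 + 2 + 6 + 11 + 5 + 5 + 6 + 3 + 7 + 2 + 3 = 59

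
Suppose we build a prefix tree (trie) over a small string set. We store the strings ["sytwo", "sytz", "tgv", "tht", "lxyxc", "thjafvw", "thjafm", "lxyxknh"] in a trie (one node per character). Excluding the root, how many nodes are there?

Insert word by word; a character creates a node only if that edge doesn't already exist:
  "sytwo" → 5 new (s, y, t, w, o)
  "sytz" → prefix "syt" already present; 1 new (z)
  "tgv" → 3 new (t, g, v)
  "tht" → prefix "t" already present; 2 new (h, t)
  "lxyxc" → 5 new (l, x, y, x, c)
  "thjafvw" → prefix "th" already present; 5 new (j, a, f, v, w)
  "thjafm" → prefix "thjaf" already present; 1 new (m)
  "lxyxknh" → prefix "lxyx" already present; 3 new (k, n, h)
Total nodes = 5 + 1 + 3 + 2 + 5 + 5 + 1 + 3 = 25

25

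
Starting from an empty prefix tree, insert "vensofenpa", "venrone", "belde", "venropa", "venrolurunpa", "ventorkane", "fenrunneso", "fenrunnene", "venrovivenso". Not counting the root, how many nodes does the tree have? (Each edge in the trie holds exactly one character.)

54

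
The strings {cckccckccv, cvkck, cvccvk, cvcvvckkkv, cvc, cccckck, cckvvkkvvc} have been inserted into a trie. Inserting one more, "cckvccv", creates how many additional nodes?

The longest prefix of "cckvccv" already in the trie is "cckv" (length 4).
Each of the 3 remaining characters creates one node.

3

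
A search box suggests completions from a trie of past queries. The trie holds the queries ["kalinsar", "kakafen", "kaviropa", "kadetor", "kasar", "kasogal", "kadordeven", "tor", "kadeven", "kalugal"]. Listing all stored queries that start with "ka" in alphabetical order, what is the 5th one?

kalinsar

Filter for "ka…" and sort: "kadetor", "kadeven", "kadordeven", "kakafen", "kalinsar", "kalugal", "kasar", "kasogal", "kaviropa"
Position 5: kalinsar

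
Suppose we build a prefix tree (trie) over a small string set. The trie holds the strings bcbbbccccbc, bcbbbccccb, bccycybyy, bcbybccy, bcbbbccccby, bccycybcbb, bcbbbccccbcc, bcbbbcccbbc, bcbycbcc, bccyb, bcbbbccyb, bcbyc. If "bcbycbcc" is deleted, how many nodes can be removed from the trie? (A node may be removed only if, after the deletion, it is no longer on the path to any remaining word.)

After clearing the end-marker at "bcbycbcc", prune upward until reaching a node still needed by another word.
The suffix "bcc" (3 nodes) is used only by "bcbycbcc"; "bcbyc" is itself a stored word, so pruning stops there.
Nodes removed: 3

3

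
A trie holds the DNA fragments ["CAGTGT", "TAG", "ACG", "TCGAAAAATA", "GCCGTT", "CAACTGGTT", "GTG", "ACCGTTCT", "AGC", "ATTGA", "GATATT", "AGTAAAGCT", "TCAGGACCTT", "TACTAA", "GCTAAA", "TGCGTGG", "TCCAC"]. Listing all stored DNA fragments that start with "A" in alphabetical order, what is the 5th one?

Words with prefix "A", in lexicographic order: "ACCGTTCT", "ACG", "AGC", "AGTAAAGCT", "ATTGA"
The 5th is ATTGA.

ATTGA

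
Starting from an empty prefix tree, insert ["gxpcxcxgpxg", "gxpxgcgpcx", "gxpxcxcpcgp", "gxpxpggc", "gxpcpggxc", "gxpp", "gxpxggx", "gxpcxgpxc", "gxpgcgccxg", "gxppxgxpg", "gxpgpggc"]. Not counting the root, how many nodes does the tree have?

Trace insertions, counting only characters that open a new branch:
  "gxpcxcxgpxg" → 11 new (g, x, p, c, x, c, x, g, p, x, g)
  "gxpxgcgpcx" → prefix "gxp" already present; 7 new (x, g, c, g, p, c, x)
  "gxpxcxcpcgp" → prefix "gxpx" already present; 7 new (c, x, c, p, c, g, p)
  "gxpxpggc" → prefix "gxpx" already present; 4 new (p, g, g, c)
  "gxpcpggxc" → prefix "gxpc" already present; 5 new (p, g, g, x, c)
  "gxpp" → prefix "gxp" already present; 1 new (p)
  "gxpxggx" → prefix "gxpxg" already present; 2 new (g, x)
  "gxpcxgpxc" → prefix "gxpcx" already present; 4 new (g, p, x, c)
  "gxpgcgccxg" → prefix "gxp" already present; 7 new (g, c, g, c, c, x, g)
  "gxppxgxpg" → prefix "gxpp" already present; 5 new (x, g, x, p, g)
  "gxpgpggc" → prefix "gxpg" already present; 4 new (p, g, g, c)
Total nodes = 11 + 7 + 7 + 4 + 5 + 1 + 2 + 4 + 7 + 5 + 4 = 57

57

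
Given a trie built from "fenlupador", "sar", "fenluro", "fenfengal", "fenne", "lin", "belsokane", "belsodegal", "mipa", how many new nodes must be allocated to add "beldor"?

3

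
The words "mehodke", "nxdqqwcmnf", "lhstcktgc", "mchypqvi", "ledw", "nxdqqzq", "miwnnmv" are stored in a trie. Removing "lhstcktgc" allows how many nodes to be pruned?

8

Walk "lhstcktgc" from the leaf back toward the root, removing each node that no remaining word uses.
The suffix "hstcktgc" (8 nodes) is used only by "lhstcktgc"; the node for "l" still has the child "e", so pruning stops there.
Nodes removed: 8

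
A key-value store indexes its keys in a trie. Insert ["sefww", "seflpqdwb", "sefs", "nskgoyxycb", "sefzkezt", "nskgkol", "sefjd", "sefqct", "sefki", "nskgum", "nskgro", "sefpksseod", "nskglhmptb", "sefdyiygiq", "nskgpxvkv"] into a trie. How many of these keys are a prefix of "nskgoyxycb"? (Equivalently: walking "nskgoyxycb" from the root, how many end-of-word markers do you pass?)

1

Check each prefix of "nskgoyxycb" against the stored set — each match is an end-marker on the path.
Prefixes of the query that are stored words: "nskgoyxycb"
Count: 1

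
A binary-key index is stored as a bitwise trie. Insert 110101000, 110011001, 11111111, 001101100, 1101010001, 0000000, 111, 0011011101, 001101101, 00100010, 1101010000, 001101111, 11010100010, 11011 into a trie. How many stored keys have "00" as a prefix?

Walk to "00"; the words in its subtree are exactly those with that prefix.
Matches: "0000000", "00100010", "001101100", "001101101", "0011011101", "001101111"
Count: 6

6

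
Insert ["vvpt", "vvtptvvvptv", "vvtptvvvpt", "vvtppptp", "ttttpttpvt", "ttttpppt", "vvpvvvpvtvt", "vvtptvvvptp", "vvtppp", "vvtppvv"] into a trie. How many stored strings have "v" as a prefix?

Filter for entries beginning with "v":
Matches: "vvpt", "vvpvvvpvtvt", "vvtppp", "vvtppptp", "vvtppvv", "vvtptvvvpt", "vvtptvvvptp", "vvtptvvvptv"
Count: 8

8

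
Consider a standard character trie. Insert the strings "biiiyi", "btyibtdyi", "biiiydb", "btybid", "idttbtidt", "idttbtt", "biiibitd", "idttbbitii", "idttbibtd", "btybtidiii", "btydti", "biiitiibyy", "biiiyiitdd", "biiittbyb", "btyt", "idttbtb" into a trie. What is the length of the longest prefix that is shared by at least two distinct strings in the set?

Look for the deepest trie node that still has at least two words in its subtree.
"biiiyi" and "biiiyiitdd" agree on "biiiyi" (6 characters) before diverging; nothing deeper is shared.
Longest shared-prefix length: 6

6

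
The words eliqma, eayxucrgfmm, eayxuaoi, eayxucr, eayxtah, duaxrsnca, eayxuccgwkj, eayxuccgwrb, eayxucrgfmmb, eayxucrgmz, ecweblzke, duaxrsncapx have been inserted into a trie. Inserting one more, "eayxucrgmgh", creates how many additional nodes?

2

Walking "eayxucrgmgh" from the root, the first 9 characters ("eayxucrgm") follow existing edges; "g" is the first miss.
Each of the 2 remaining characters creates one node.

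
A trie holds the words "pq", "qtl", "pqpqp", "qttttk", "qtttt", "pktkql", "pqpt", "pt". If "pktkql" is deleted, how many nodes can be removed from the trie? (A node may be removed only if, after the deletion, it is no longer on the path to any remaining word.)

A node on "pktkql"'s path can go only if nothing else ends at it or branches off below it.
The suffix "ktkql" (5 nodes) is used only by "pktkql"; the node for "p" still has the child "q", so pruning stops there.
Nodes removed: 5

5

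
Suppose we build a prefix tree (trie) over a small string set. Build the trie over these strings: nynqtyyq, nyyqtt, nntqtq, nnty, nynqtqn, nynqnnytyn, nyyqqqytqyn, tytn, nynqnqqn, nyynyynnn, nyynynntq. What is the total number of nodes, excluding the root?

For each word, the new-node count is its length minus the longest prefix already in the trie:
  "nynqtyyq" → 8 new (n, y, n, q, t, y, y, q)
  "nyyqtt" → prefix "ny" already present; 4 new (y, q, t, t)
  "nntqtq" → prefix "n" already present; 5 new (n, t, q, t, q)
  "nnty" → prefix "nnt" already present; 1 new (y)
  "nynqtqn" → prefix "nynqt" already present; 2 new (q, n)
  "nynqnnytyn" → prefix "nynq" already present; 6 new (n, n, y, t, y, n)
  "nyyqqqytqyn" → prefix "nyyq" already present; 7 new (q, q, y, t, q, y, n)
  "tytn" → 4 new (t, y, t, n)
  "nynqnqqn" → prefix "nynqn" already present; 3 new (q, q, n)
  "nyynyynnn" → prefix "nyy" already present; 6 new (n, y, y, n, n, n)
  "nyynynntq" → prefix "nyyny" already present; 4 new (n, n, t, q)
Total nodes = 8 + 4 + 5 + 1 + 2 + 6 + 7 + 4 + 3 + 6 + 4 = 50

50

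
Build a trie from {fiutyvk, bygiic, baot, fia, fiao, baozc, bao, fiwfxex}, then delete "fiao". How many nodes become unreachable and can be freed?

After clearing the end-marker at "fiao", prune upward until reaching a node still needed by another word.
The suffix "o" (1 node) is used only by "fiao"; "fia" is itself a stored word, so pruning stops there.
Nodes removed: 1

1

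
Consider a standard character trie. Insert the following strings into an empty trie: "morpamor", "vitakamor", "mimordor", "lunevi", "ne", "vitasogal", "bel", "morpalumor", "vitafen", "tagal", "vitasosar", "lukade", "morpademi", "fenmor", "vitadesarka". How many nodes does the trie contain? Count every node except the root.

Count nodes per top-level branch (shared prefixes stored once):
  'b'-branch (bel): 3 nodes
  'f'-branch (fenmor): 6 nodes
  'l'-branch (lukade, lunevi): 10 nodes
  'm'-branch (mimordor, morpademi, morpalumor, morpamor): 24 nodes
  'n'-branch (ne): 2 nodes
  't'-branch (tagal): 5 nodes
  'v'-branch (vitadesarka, vitafen, vitakamor, vitasogal, vitasosar): 27 nodes
Sum: 77

77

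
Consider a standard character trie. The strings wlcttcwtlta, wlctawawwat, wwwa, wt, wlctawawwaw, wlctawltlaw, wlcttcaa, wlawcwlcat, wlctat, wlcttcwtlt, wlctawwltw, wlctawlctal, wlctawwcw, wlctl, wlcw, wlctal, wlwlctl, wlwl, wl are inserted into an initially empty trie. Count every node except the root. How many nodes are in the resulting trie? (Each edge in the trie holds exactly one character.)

Insert word by word; a character creates a node only if that edge doesn't already exist:
  "wlcttcwtlta" → 11 new (w, l, c, t, t, c, w, t, l, t, a)
  "wlctawawwat" → prefix "wlct" already present; 7 new (a, w, a, w, w, a, t)
  "wwwa" → prefix "w" already present; 3 new (w, w, a)
  "wt" → prefix "w" already present; 1 new (t)
  "wlctawawwaw" → prefix "wlctawawwa" already present; 1 new (w)
  "wlctawltlaw" → prefix "wlctaw" already present; 5 new (l, t, l, a, w)
  "wlcttcaa" → prefix "wlcttc" already present; 2 new (a, a)
  "wlawcwlcat" → prefix "wl" already present; 8 new (a, w, c, w, l, c, a, t)
  "wlctat" → prefix "wlcta" already present; 1 new (t)
  "wlcttcwtlt" → prefix "wlcttcwtlt" already present; 0 new (none)
  "wlctawwltw" → prefix "wlctaw" already present; 4 new (w, l, t, w)
  "wlctawlctal" → prefix "wlctawl" already present; 4 new (c, t, a, l)
  "wlctawwcw" → prefix "wlctaww" already present; 2 new (c, w)
  "wlctl" → prefix "wlct" already present; 1 new (l)
  "wlcw" → prefix "wlc" already present; 1 new (w)
  "wlctal" → prefix "wlcta" already present; 1 new (l)
  "wlwlctl" → prefix "wl" already present; 5 new (w, l, c, t, l)
  "wlwl" → prefix "wlwl" already present; 0 new (none)
  "wl" → prefix "wl" already present; 0 new (none)
Total nodes = 11 + 7 + 3 + 1 + 1 + 5 + 2 + 8 + 1 + 0 + 4 + 4 + 2 + 1 + 1 + 1 + 5 + 0 + 0 = 57

57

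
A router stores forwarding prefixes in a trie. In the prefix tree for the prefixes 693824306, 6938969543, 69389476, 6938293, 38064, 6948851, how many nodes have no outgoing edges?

6

Leaves are exactly the stored words that no other stored word extends.
Those words: "38064", "693824306", "6938293", "69389476", "6938969543", "6948851"
Leaf count: 6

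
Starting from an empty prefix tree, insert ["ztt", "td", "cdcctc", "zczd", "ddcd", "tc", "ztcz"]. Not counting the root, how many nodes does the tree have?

Count nodes per top-level branch (shared prefixes stored once):
  'c'-branch (cdcctc): 6 nodes
  'd'-branch (ddcd): 4 nodes
  't'-branch (tc, td): 3 nodes
  'z'-branch (zczd, ztcz, ztt): 8 nodes
Sum: 21

21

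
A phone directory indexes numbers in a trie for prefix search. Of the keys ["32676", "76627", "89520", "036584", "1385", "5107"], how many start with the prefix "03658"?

1

Filter for entries beginning with "03658":
Matches: "036584"
Count: 1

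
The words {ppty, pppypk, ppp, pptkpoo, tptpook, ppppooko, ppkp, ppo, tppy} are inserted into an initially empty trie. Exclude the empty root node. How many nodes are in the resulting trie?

Trace insertions, counting only characters that open a new branch:
  "ppty" → 4 new (p, p, t, y)
  "pppypk" → prefix "pp" already present; 4 new (p, y, p, k)
  "ppp" → prefix "ppp" already present; 0 new (none)
  "pptkpoo" → prefix "ppt" already present; 4 new (k, p, o, o)
  "tptpook" → 7 new (t, p, t, p, o, o, k)
  "ppppooko" → prefix "ppp" already present; 5 new (p, o, o, k, o)
  "ppkp" → prefix "pp" already present; 2 new (k, p)
  "ppo" → prefix "pp" already present; 1 new (o)
  "tppy" → prefix "tp" already present; 2 new (p, y)
Total nodes = 4 + 4 + 0 + 4 + 7 + 5 + 2 + 1 + 2 = 29

29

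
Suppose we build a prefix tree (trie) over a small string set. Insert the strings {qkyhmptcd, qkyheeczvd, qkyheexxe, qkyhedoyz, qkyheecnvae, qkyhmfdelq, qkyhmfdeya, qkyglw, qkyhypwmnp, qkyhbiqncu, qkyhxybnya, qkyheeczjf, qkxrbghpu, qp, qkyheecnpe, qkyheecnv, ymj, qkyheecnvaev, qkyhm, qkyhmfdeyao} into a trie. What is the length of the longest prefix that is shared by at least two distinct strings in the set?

11

Equivalently: take the maximum, over all pairs, of their longest common prefix length.
e.g. "qkyheecnvae" and "qkyheecnvaev" share the prefix "qkyheecnvae" of length 11; no pair shares a longer one.
Longest shared-prefix length: 11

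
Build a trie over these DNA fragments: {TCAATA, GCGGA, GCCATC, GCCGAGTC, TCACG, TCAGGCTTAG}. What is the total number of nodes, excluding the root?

Trie structure (* marks end of a word):
(root)
├─ G
│  └─ C
│     ├─ C
│     │  ├─ A
│     │  │  └─ T
│     │  │     └─ C *
│     │  └─ G
│     │     └─ A
│     │        └─ G
│     │           └─ T
│     │              └─ C *
│     └─ G
│        └─ G
│           └─ A *
└─ T
   └─ C
      └─ A
         ├─ A
         │  └─ T
         │     └─ A *
         ├─ C
         │  └─ G *
         └─ G
            └─ G
               └─ C
                  └─ T
                     └─ T
                        └─ A
                           └─ G *
Counting every labelled node above: 29.

29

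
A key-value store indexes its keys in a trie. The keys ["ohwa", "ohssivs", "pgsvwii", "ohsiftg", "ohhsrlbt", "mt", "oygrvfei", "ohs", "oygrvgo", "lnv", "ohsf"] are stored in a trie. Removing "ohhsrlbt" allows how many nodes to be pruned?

After clearing the end-marker at "ohhsrlbt", prune upward until reaching a node still needed by another word.
The suffix "hsrlbt" (6 nodes) is used only by "ohhsrlbt"; the node for "oh" still has the child "w", so pruning stops there.
Nodes removed: 6

6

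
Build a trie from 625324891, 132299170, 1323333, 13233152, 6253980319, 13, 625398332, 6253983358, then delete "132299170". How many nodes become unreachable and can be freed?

6

After clearing the end-marker at "132299170", prune upward until reaching a node still needed by another word.
The suffix "299170" (6 nodes) is used only by "132299170"; the node for "132" still has the child "3", so pruning stops there.
Nodes removed: 6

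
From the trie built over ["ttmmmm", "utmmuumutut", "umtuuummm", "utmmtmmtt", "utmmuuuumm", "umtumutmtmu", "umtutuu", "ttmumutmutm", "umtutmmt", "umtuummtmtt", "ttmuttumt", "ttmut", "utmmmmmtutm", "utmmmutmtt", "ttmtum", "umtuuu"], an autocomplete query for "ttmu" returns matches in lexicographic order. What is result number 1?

ttmumutmutm

Words with prefix "ttmu", in lexicographic order: "ttmumutmutm", "ttmut", "ttmuttumt"
Position 1: ttmumutmutm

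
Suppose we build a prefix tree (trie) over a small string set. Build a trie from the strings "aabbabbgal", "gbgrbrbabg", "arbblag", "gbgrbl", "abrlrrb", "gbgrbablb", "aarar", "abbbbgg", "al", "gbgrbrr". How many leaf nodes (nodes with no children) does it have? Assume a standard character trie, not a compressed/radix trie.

Leaves are exactly the stored words that no other stored word extends.
Those words: "aabbabbgal", "aarar", "abbbbgg", "abrlrrb", "al", "arbblag", "gbgrbablb", "gbgrbl", "gbgrbrbabg", "gbgrbrr"
Leaf count: 10

10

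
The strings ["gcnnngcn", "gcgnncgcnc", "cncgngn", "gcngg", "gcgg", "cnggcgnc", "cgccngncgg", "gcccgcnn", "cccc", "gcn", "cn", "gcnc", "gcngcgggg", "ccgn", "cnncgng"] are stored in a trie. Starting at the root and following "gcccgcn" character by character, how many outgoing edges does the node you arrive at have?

Walk "gcccgcn" from the root, arriving at one node.
Characters that immediately follow "gcccgcn" among the stored strings: {n}.
That node has 1 child edge.

1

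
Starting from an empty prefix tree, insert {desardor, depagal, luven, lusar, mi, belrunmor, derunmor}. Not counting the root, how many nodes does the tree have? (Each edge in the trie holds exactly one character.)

Trie structure (* marks end of a word):
(root)
├─ b
│  └─ e
│     └─ l
│        └─ r
│           └─ u
│              └─ n
│                 └─ m
│                    └─ o
│                       └─ r *
├─ d
│  └─ e
│     ├─ p
│     │  └─ a
│     │     └─ g
│     │        └─ a
│     │           └─ l *
│     ├─ r
│     │  └─ u
│     │     └─ n
│     │        └─ m
│     │           └─ o
│     │              └─ r *
│     └─ s
│        └─ a
│           └─ r
│              └─ d
│                 └─ o
│                    └─ r *
├─ l
│  └─ u
│     ├─ s
│     │  └─ a
│     │     └─ r *
│     └─ v
│        └─ e
│           └─ n *
└─ m
   └─ i *
Counting every labelled node above: 38.

38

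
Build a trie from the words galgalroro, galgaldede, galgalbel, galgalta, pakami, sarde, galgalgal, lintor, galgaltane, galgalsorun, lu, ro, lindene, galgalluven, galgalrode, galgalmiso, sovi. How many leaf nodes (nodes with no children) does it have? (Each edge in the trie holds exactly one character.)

Leaves are exactly the stored words that no other stored word extends.
Those words: "galgalbel", "galgaldede", "galgalgal", "galgalluven", "galgalmiso", "galgalrode", "galgalroro", "galgalsorun", "galgaltane", "lindene", "lintor", "lu", "pakami", "ro", "sarde", "sovi"
Leaf count: 16

16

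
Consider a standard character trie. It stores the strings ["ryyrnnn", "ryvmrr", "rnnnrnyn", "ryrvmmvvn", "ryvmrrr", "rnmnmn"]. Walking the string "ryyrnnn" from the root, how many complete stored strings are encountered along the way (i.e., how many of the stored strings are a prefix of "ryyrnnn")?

Traverse "ryyrnnn" character by character; count nodes along the way that are marked as word ends.
Prefixes of the query that are stored words: "ryyrnnn"
Count: 1

1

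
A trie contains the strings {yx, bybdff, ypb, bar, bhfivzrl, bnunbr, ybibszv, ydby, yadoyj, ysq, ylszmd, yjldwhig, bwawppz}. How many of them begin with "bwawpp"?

Walk to "bwawpp"; the words in its subtree are exactly those with that prefix.
Matches: "bwawppz"
Count: 1

1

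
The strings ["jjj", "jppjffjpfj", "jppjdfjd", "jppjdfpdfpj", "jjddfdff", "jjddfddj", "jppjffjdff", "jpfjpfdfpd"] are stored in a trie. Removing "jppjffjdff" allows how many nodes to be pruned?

3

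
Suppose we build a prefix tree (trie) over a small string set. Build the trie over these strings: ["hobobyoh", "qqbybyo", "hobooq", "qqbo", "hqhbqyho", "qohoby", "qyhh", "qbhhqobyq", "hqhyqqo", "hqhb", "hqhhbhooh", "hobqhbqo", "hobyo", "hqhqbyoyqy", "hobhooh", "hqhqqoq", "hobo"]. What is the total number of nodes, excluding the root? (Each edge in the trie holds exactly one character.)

Insert word by word; a character creates a node only if that edge doesn't already exist:
  "hobobyoh" → 8 new (h, o, b, o, b, y, o, h)
  "qqbybyo" → 7 new (q, q, b, y, b, y, o)
  "hobooq" → prefix "hobo" already present; 2 new (o, q)
  "qqbo" → prefix "qqb" already present; 1 new (o)
  "hqhbqyho" → prefix "h" already present; 7 new (q, h, b, q, y, h, o)
  "qohoby" → prefix "q" already present; 5 new (o, h, o, b, y)
  "qyhh" → prefix "q" already present; 3 new (y, h, h)
  "qbhhqobyq" → prefix "q" already present; 8 new (b, h, h, q, o, b, y, q)
  "hqhyqqo" → prefix "hqh" already present; 4 new (y, q, q, o)
  "hqhb" → prefix "hqhb" already present; 0 new (none)
  "hqhhbhooh" → prefix "hqh" already present; 6 new (h, b, h, o, o, h)
  "hobqhbqo" → prefix "hob" already present; 5 new (q, h, b, q, o)
  "hobyo" → prefix "hob" already present; 2 new (y, o)
  "hqhqbyoyqy" → prefix "hqh" already present; 7 new (q, b, y, o, y, q, y)
  "hobhooh" → prefix "hob" already present; 4 new (h, o, o, h)
  "hqhqqoq" → prefix "hqhq" already present; 3 new (q, o, q)
  "hobo" → prefix "hobo" already present; 0 new (none)
Total nodes = 8 + 7 + 2 + 1 + 7 + 5 + 3 + 8 + 4 + 0 + 6 + 5 + 2 + 7 + 4 + 3 + 0 = 72

72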